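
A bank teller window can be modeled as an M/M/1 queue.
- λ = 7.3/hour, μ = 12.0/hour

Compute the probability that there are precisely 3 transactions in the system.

ρ = λ/μ = 7.3/12.0 = 0.6083
P(n) = (1-ρ)ρⁿ
P(3) = (1-0.6083) × 0.6083^3
P(3) = 0.3917 × 0.2251
P(3) = 0.08817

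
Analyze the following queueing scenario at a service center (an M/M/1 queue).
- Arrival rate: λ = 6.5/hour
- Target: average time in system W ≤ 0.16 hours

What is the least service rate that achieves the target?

For M/M/1: W = 1/(μ-λ)
Need W ≤ 0.16, so 1/(μ-λ) ≤ 0.16
μ - λ ≥ 1/0.16 = 6.2500
μ ≥ 6.5 + 6.2500 = 12.7500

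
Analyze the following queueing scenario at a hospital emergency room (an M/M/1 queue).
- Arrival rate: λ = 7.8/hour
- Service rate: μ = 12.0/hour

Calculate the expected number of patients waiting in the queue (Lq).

ρ = λ/μ = 7.8/12.0 = 0.6500
For M/M/1: Lq = λ²/(μ(μ-λ))
Lq = 60.84/(12.0 × 4.20)
Lq = 1.2071 patients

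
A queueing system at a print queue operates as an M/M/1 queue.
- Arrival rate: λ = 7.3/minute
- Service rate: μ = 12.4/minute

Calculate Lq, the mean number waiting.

ρ = λ/μ = 7.3/12.4 = 0.5887
For M/M/1: Lq = λ²/(μ(μ-λ))
Lq = 53.29/(12.4 × 5.10)
Lq = 0.8427 jobs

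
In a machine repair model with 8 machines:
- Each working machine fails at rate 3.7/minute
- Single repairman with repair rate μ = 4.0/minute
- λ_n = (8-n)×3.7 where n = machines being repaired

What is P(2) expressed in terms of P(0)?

P(2)/P(0) = ∏_{i=0}^{2-1} λ_i/μ_{i+1}
= (8-0)×3.7/4.0 × (8-1)×3.7/4.0
= 47.9150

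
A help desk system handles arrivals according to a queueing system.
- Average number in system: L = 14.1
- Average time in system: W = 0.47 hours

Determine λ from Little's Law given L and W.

Little's Law: L = λW, so λ = L/W
λ = 14.1/0.47 = 30.0000 tickets/hour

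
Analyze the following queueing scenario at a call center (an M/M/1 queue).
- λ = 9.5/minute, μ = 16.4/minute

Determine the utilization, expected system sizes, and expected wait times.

Step 1: ρ = λ/μ = 9.5/16.4 = 0.5793
Step 2: L = λ/(μ-λ) = 9.5/6.90 = 1.3768
Step 3: Lq = λ²/(μ(μ-λ)) = 90.25/(16.4×6.90) = 0.7975
Step 4: W = 1/(μ-λ) = 1/6.90 = 0.14493
Step 5: Wq = λ/(μ(μ-λ)) = 9.5/(16.4×6.90) = 0.08395
Step 6: P(0) = 1-ρ = 0.4207
Verify: L = λW = 9.5×0.14493 = 1.3768 ✔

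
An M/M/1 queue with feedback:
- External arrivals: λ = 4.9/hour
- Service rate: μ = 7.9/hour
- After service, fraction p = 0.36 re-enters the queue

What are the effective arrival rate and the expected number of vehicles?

Effective arrival rate: λ_eff = λ/(1-p) = 4.9/(1-0.36) = 4.9/0.64 = 7.65625
ρ = λ_eff/μ = 7.65625/7.9 = 0.9691456
L = ρ/(1-ρ) = 0.9691456/(1-0.9691456) = 31.4103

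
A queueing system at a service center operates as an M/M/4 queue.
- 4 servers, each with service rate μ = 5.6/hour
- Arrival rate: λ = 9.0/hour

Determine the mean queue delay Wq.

Traffic intensity: ρ = λ/(cμ) = 9.0/(4×5.6) = 0.4018
Since ρ = 0.4018 < 1, system is stable.
Offered load a = λ/μ = cρ = 9.0/5.6 = 1.6071
P₀ = [ Σₙ₌₀^3 aⁿ/n! + a^4/(4!(1-ρ)) ]⁻¹
Σ = a^0/0! + a^1/1! + a^2/2! + a^3/3! = 1.0000 + 1.6071 + 1.2915 + 0.69185 = 4.5904
a^4/(4!(1-ρ)) = 6.6714/(24 × 0.5982) = 0.4647
P₀ = 1/(4.5904 + 0.4647) = 0.1978
Lq = P₀·a^4·ρ / (4!(1-ρ)²) = 0.19782 × 6.6714 × 0.40179 / (24 × 0.35786) = 0.06174
Wq = Lq/λ = 0.06174/9.0 = 0.006860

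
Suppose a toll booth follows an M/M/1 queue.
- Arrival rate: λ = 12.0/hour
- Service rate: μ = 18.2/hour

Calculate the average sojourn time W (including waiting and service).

First, compute utilization: ρ = λ/μ = 12.0/18.2 = 0.6593
For M/M/1: W = 1/(μ-λ)
W = 1/(18.2-12.0) = 1/6.20
W = 0.1613 hours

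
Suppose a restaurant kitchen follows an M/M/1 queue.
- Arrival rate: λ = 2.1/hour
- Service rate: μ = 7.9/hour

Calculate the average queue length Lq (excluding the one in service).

ρ = λ/μ = 2.1/7.9 = 0.2658
For M/M/1: Lq = λ²/(μ(μ-λ))
Lq = 4.41/(7.9 × 5.80)
Lq = 0.09625 orders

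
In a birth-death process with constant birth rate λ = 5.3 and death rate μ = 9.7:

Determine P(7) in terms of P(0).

For constant rates: P(n)/P(0) = (λ/μ)^n
P(7)/P(0) = (5.3/9.7)^7 = 0.5464^7 = 0.01454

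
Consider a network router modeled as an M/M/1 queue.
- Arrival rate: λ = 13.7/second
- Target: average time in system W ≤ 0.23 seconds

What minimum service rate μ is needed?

For M/M/1: W = 1/(μ-λ)
Need W ≤ 0.23, so 1/(μ-λ) ≤ 0.23
μ - λ ≥ 1/0.23 = 4.3478
μ ≥ 13.7 + 4.3478 = 18.0478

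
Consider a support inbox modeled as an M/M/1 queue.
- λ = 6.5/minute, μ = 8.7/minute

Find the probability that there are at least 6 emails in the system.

ρ = λ/μ = 6.5/8.7 = 0.7471
P(N ≥ n) = ρⁿ
P(N ≥ 6) = 0.7471^6
P(N ≥ 6) = 0.1739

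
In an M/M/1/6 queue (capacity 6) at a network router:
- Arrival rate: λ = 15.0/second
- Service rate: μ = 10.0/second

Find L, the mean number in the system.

ρ = λ/μ = 15.0/10.0 = 1.5000
P₀ = (1-ρ)/(1-ρ^(K+1)) = (1-1.5000)/(1-1.5000^7) = -0.5000/-16.0859 = 0.03108
P_K = P₀×ρ^K = 0.031083 × 1.5000^6 = 0.031083 × 11.3906 = 0.3541
L = ρ[1 - (K+1)ρ^K + Kρ^(K+1)] / [(1-ρ)(1-ρ^(K+1))]
L = 1.5000 × (1 - 7×11.3906 + 6×17.0859) / ((1 - 1.5000) × (1 - 17.0859)) = 4.4352 packets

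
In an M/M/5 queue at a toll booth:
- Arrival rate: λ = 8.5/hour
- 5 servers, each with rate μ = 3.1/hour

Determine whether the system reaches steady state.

Stability requires ρ = λ/(cμ) < 1
ρ = 8.5/(5 × 3.1) = 8.5/15.50 = 0.5484
Since 0.5484 < 1, the system is STABLE.
The servers are busy 54.84% of the time.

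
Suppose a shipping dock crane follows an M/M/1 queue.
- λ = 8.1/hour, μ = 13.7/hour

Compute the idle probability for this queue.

ρ = λ/μ = 8.1/13.7 = 0.5912
P(0) = 1 - ρ = 1 - 0.5912 = 0.4088
The server is idle 40.88% of the time.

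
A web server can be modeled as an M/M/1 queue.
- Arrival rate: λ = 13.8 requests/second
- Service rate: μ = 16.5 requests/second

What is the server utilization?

Server utilization: ρ = λ/μ
ρ = 13.8/16.5 = 0.8364
The server is busy 83.64% of the time.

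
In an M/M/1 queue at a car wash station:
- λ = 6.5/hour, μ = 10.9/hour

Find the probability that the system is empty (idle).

ρ = λ/μ = 6.5/10.9 = 0.5963
P(0) = 1 - ρ = 1 - 0.5963 = 0.4037
The server is idle 40.37% of the time.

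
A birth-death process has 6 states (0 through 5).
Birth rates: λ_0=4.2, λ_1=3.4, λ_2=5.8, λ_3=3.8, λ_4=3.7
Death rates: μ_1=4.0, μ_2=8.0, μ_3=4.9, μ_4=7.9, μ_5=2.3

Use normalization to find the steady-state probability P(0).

Ratios P(n)/P(0) = (λ₀···λₙ₋₁)/(μ₁···μₙ):
P(1)/P(0) = (4.2)/(4.0) = 1.0500
P(2)/P(0) = (4.2×3.4)/(4.0×8.0) = 0.44625
P(3)/P(0) = (4.2×3.4×5.8)/(4.0×8.0×4.9) = 0.52821
P(4)/P(0) = (4.2×3.4×5.8×3.8)/(4.0×8.0×4.9×7.9) = 0.25408
P(5)/P(0) = (4.2×3.4×5.8×3.8×3.7)/(4.0×8.0×4.9×7.9×2.3) = 0.40873

Normalization: ∑ P(n) = 1
P(0) × (1.0000 + 1.0500 + 0.44625 + 0.52821 + 0.25408 + 0.40873) = 1
P(0) × 3.6873 = 1
P(0) = 1/3.6873 = 0.2712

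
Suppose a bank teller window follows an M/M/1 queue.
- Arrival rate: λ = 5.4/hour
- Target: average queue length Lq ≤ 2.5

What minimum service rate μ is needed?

For M/M/1: Lq = λ²/(μ(μ-λ))
Need Lq ≤ 2.5, i.e. μ(μ-λ) ≥ λ²/2.5
μ² - 5.4μ - 29.16/2.5 ≥ 0  →  μ² - 5.4μ - 11.6640 ≥ 0
Quadratic formula (positive root): μ = [λ + √(λ² + 4×11.6640)]/2
Discriminant: 29.16 + 4×11.6640 = 75.8160, √75.8160 = 8.7072
μ ≥ (5.4 + 8.7072)/2 = 7.0536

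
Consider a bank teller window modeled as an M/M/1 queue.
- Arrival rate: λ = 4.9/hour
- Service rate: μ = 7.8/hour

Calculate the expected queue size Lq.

ρ = λ/μ = 4.9/7.8 = 0.6282
For M/M/1: Lq = λ²/(μ(μ-λ))
Lq = 24.01/(7.8 × 2.90)
Lq = 1.0615 transactions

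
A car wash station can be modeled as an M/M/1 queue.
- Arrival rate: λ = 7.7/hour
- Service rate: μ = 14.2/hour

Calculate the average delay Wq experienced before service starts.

First, compute utilization: ρ = λ/μ = 7.7/14.2 = 0.5423
For M/M/1: Wq = λ/(μ(μ-λ))
Wq = 7.7/(14.2 × (14.2-7.7))
Wq = 7.7/(14.2 × 6.50)
Wq = 0.08342 hours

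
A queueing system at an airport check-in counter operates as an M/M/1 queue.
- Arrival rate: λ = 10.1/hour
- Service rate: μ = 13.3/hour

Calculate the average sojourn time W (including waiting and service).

First, compute utilization: ρ = λ/μ = 10.1/13.3 = 0.7594
For M/M/1: W = 1/(μ-λ)
W = 1/(13.3-10.1) = 1/3.20
W = 0.3125 hours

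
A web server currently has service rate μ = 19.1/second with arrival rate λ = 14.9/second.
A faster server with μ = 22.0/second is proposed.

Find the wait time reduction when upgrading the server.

System 1: ρ₁ = 14.9/19.1 = 0.7801, W₁ = 1/(19.1-14.9) = 0.238095
System 2: ρ₂ = 14.9/22.0 = 0.6773, W₂ = 1/(22.0-14.9) = 0.140845
Improvement: (W₁-W₂)/W₁ = (0.238095-0.140845)/0.238095 = 40.85%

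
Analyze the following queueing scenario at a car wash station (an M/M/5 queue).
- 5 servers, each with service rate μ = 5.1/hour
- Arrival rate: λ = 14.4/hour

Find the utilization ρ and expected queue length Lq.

Traffic intensity: ρ = λ/(cμ) = 14.4/(5×5.1) = 0.5647
Since ρ = 0.5647 < 1, system is stable.
Offered load a = λ/μ = cρ = 14.4/5.1 = 2.8235
P₀ = [ Σₙ₌₀^4 aⁿ/n! + a^5/(5!(1-ρ)) ]⁻¹
Σ = a^0/0! + a^1/1! + a^2/2! + a^3/3! + a^4/4! = 1.0000 + 2.8235 + 3.9862 + 3.7517 + 2.6482 = 14.2096
a^5/(5!(1-ρ)) = 179.4575/(120 × 0.43529) = 3.4356
P₀ = 1/(14.2096 + 3.4356) = 0.05667
Lq = P₀·a^5·ρ / (5!(1-ρ)²) = 0.056673 × 179.4575 × 0.56471 / (120 × 0.18948) = 0.2526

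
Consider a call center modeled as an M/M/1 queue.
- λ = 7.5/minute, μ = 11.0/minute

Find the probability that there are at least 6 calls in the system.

ρ = λ/μ = 7.5/11.0 = 0.68182
P(N ≥ n) = ρⁿ
P(N ≥ 6) = 0.68182^6
P(N ≥ 6) = 0.1005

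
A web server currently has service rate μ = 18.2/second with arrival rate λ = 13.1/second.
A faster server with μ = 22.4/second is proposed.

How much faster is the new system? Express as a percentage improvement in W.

System 1: ρ₁ = 13.1/18.2 = 0.7198, W₁ = 1/(18.2-13.1) = 0.19608
System 2: ρ₂ = 13.1/22.4 = 0.5848, W₂ = 1/(22.4-13.1) = 0.10753
Improvement: (W₁-W₂)/W₁ = (0.19608-0.10753)/0.19608 = 45.16%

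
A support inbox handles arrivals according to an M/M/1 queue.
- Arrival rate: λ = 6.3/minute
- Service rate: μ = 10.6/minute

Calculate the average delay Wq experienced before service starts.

First, compute utilization: ρ = λ/μ = 6.3/10.6 = 0.5943
For M/M/1: Wq = λ/(μ(μ-λ))
Wq = 6.3/(10.6 × (10.6-6.3))
Wq = 6.3/(10.6 × 4.30)
Wq = 0.1382 minutes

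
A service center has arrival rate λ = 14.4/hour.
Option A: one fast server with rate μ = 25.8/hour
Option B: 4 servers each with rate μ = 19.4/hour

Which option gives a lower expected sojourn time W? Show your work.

Option A: single server μ = 25.8 (M/M/1)
  ρ_A = 14.4/25.8 = 0.5581
  W_A = 1/(μ-λ) = 1/(25.8-14.4) = 1/11.40 = 0.08772

Option B: 4 servers μ = 19.4 (M/M/4)
  ρ_B = λ/(cμ) = 14.4/(4×19.4) = 0.1856
  Offered load a = λ/μ = cρ = 14.4/19.4 = 0.7423
  P₀ = [ Σₙ₌₀^3 aⁿ/n! + a^4/(4!(1-ρ)) ]⁻¹
  Σ = a^0/0! + a^1/1! + a^2/2! + a^3/3! = 1.0000 + 0.74227 + 0.27548 + 0.068160 = 2.0859
  a^4/(4!(1-ρ)) = 0.3036/(24 × 0.8144) = 0.01553
  P₀ = 1/(2.0859 + 0.01553) = 0.4759
  Lq = P₀·a^4·ρ / (4!(1-ρ)²) = 0.47586 × 0.30356 × 0.18557 / (24 × 0.66330) = 0.001684
  Wq_B = Lq/λ = 0.00168386/14.4 = 0.00011693
  W_B = Wq_B + 1/μ = 0.00011693 + 0.051546 = 0.05166

Since W_B = 0.05166 < W_A = 0.08772, Option B (multiple servers) has the shorter time in system.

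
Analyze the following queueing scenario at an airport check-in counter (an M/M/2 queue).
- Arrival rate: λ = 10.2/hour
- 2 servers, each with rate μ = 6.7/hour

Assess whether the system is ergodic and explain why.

Stability requires ρ = λ/(cμ) < 1
ρ = 10.2/(2 × 6.7) = 10.2/13.40 = 0.7612
Since 0.7612 < 1, the system is STABLE.
The servers are busy 76.12% of the time.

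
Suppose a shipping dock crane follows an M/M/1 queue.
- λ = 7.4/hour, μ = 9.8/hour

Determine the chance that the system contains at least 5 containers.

ρ = λ/μ = 7.4/9.8 = 0.7551
P(N ≥ n) = ρⁿ
P(N ≥ 5) = 0.7551^5
P(N ≥ 5) = 0.2455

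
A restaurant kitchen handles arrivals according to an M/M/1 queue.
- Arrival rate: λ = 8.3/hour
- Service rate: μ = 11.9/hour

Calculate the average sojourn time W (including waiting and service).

First, compute utilization: ρ = λ/μ = 8.3/11.9 = 0.6975
For M/M/1: W = 1/(μ-λ)
W = 1/(11.9-8.3) = 1/3.60
W = 0.2778 hours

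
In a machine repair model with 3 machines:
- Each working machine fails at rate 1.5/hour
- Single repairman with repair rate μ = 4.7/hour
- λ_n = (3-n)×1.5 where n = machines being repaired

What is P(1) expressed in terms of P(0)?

P(1)/P(0) = ∏_{i=0}^{1-1} λ_i/μ_{i+1}
= (3-0)×1.5/4.7
= 0.9574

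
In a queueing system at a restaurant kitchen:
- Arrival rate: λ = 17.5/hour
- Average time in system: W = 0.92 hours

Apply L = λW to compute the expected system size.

Little's Law: L = λW
L = 17.5 × 0.92 = 16.1000 orders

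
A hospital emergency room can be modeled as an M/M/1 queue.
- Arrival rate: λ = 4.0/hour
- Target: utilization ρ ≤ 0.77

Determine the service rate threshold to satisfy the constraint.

ρ = λ/μ, so μ = λ/ρ
μ ≥ 4.0/0.77 = 5.1948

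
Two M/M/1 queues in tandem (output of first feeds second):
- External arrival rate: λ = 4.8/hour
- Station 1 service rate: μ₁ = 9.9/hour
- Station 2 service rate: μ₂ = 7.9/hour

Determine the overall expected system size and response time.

By Jackson's theorem, each station behaves as independent M/M/1.
Station 1: ρ₁ = 4.8/9.9 = 0.4848, L₁ = ρ₁/(1-ρ₁) = λ/(μ₁-λ) = 4.8/5.10 = 0.9412
Station 2: ρ₂ = 4.8/7.9 = 0.6076, L₂ = ρ₂/(1-ρ₂) = λ/(μ₂-λ) = 4.8/3.10 = 1.5484
Total: L = L₁ + L₂ = 0.9412 + 1.5484 = 2.4896
W = L/λ = 2.4896/4.8 = 0.5187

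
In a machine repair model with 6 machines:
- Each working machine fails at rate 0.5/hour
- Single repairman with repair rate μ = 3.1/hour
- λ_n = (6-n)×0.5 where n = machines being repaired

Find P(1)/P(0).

P(1)/P(0) = ∏_{i=0}^{1-1} λ_i/μ_{i+1}
= (6-0)×0.5/3.1
= 0.9677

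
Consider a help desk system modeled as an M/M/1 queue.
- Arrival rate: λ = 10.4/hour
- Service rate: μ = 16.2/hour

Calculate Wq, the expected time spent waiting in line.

First, compute utilization: ρ = λ/μ = 10.4/16.2 = 0.6420
For M/M/1: Wq = λ/(μ(μ-λ))
Wq = 10.4/(16.2 × (16.2-10.4))
Wq = 10.4/(16.2 × 5.80)
Wq = 0.1107 hours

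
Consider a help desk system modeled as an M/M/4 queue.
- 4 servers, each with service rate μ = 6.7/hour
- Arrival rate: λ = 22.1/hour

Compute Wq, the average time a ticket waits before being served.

Traffic intensity: ρ = λ/(cμ) = 22.1/(4×6.7) = 0.8246
Since ρ = 0.8246 < 1, system is stable.
Offered load a = λ/μ = cρ = 22.1/6.7 = 3.2985
P₀ = [ Σₙ₌₀^3 aⁿ/n! + a^4/(4!(1-ρ)) ]⁻¹
Σ = a^0/0! + a^1/1! + a^2/2! + a^3/3! = 1.0000 + 3.2985 + 5.4401 + 5.9814 = 15.7200
a^4/(4!(1-ρ)) = 118.3777/(24 × 0.175373) = 28.1252
P₀ = 1/(15.7200 + 28.1252) = 0.02281
Lq = P₀·a^4·ρ / (4!(1-ρ)²) = 0.022808 × 118.3777 × 0.82463 / (24 × 0.030756) = 3.0163
Wq = Lq/λ = 3.0163/22.1 = 0.1365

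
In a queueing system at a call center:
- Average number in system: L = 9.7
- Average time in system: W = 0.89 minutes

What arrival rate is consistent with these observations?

Little's Law: L = λW, so λ = L/W
λ = 9.7/0.89 = 10.8989 calls/minute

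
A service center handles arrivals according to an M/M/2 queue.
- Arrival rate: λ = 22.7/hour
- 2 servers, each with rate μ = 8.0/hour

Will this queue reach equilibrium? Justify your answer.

Stability requires ρ = λ/(cμ) < 1
ρ = 22.7/(2 × 8.0) = 22.7/16.00 = 1.4187
Since 1.4187 ≥ 1, the system is UNSTABLE.
Need c > λ/μ = 22.7/8.0 = 2.84.
Minimum servers needed: c = 3.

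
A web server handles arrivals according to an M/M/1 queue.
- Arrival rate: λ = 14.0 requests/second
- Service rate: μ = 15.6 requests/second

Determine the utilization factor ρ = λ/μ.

Server utilization: ρ = λ/μ
ρ = 14.0/15.6 = 0.8974
The server is busy 89.74% of the time.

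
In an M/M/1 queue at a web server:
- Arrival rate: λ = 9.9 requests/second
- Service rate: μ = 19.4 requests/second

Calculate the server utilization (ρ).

Server utilization: ρ = λ/μ
ρ = 9.9/19.4 = 0.5103
The server is busy 51.03% of the time.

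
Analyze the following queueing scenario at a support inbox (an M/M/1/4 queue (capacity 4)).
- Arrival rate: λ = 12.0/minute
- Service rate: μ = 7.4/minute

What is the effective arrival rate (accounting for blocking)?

ρ = λ/μ = 12.0/7.4 = 1.6216
P₀ = (1-ρ)/(1-ρ^(K+1)) = (1-1.6216)/(1-1.6216^5) = -0.6216/-10.2129 = 0.06086
P_K = P₀×ρ^K = 0.060864 × 1.6216^4 = 0.060864 × 6.9147 = 0.4209
λ_eff = λ(1-P_K) = 12.0 × (1 - 0.420865) = 12.0 × 0.57913 = 6.9496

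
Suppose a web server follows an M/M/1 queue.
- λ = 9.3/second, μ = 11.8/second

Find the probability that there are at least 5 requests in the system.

ρ = λ/μ = 9.3/11.8 = 0.78814
P(N ≥ n) = ρⁿ
P(N ≥ 5) = 0.78814^5
P(N ≥ 5) = 0.3041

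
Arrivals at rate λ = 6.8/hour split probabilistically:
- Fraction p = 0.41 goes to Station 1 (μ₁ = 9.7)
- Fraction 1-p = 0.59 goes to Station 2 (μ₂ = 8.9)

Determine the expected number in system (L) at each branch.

Effective rates: λ₁ = 6.8×0.41 = 2.788, λ₂ = 6.8×0.59 = 4.012
Station 1: ρ₁ = 2.788/9.7 = 0.28742, L₁ = ρ₁/(1-ρ₁) = 0.28742/(1-0.28742) = 0.4034
Station 2: ρ₂ = 4.012/8.9 = 0.4508, L₂ = ρ₂/(1-ρ₂) = 0.4508/(1-0.4508) = 0.8208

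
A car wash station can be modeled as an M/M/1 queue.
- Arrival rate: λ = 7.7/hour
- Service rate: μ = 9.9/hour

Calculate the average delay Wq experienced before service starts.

First, compute utilization: ρ = λ/μ = 7.7/9.9 = 0.7778
For M/M/1: Wq = λ/(μ(μ-λ))
Wq = 7.7/(9.9 × (9.9-7.7))
Wq = 7.7/(9.9 × 2.20)
Wq = 0.3535 hours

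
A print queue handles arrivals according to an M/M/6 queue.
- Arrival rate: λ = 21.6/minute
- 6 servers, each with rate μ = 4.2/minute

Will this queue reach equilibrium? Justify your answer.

Stability requires ρ = λ/(cμ) < 1
ρ = 21.6/(6 × 4.2) = 21.6/25.20 = 0.8571
Since 0.8571 < 1, the system is STABLE.
The servers are busy 85.71% of the time.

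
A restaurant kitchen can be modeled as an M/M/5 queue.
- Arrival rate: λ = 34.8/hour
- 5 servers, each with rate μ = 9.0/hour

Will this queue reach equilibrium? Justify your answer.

Stability requires ρ = λ/(cμ) < 1
ρ = 34.8/(5 × 9.0) = 34.8/45.00 = 0.7733
Since 0.7733 < 1, the system is STABLE.
The servers are busy 77.33% of the time.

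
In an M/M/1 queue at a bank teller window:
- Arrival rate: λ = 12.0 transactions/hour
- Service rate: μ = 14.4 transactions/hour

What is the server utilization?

Server utilization: ρ = λ/μ
ρ = 12.0/14.4 = 0.8333
The server is busy 83.33% of the time.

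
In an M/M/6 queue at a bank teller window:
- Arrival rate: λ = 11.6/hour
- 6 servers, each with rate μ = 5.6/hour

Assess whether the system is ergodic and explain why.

Stability requires ρ = λ/(cμ) < 1
ρ = 11.6/(6 × 5.6) = 11.6/33.60 = 0.3452
Since 0.3452 < 1, the system is STABLE.
The servers are busy 34.52% of the time.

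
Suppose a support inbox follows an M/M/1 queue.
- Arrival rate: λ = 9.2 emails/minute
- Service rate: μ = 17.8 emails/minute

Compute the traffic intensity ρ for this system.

Server utilization: ρ = λ/μ
ρ = 9.2/17.8 = 0.5169
The server is busy 51.69% of the time.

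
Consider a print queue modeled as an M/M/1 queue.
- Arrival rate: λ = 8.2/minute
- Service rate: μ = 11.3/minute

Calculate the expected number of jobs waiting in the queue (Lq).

ρ = λ/μ = 8.2/11.3 = 0.7257
For M/M/1: Lq = λ²/(μ(μ-λ))
Lq = 67.24/(11.3 × 3.10)
Lq = 1.9195 jobs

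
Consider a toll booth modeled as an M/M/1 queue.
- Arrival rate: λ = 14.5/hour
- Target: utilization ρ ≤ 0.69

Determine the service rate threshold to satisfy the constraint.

ρ = λ/μ, so μ = λ/ρ
μ ≥ 14.5/0.69 = 21.0145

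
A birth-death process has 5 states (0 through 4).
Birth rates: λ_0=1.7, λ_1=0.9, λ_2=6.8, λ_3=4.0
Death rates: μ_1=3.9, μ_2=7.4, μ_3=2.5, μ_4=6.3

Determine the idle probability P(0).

Ratios P(n)/P(0) = (λ₀···λₙ₋₁)/(μ₁···μₙ):
P(1)/P(0) = (1.7)/(3.9) = 0.4359
P(2)/P(0) = (1.7×0.9)/(3.9×7.4) = 0.05301
P(3)/P(0) = (1.7×0.9×6.8)/(3.9×7.4×2.5) = 0.1442
P(4)/P(0) = (1.7×0.9×6.8×4.0)/(3.9×7.4×2.5×6.3) = 0.09156

Normalization: ∑ P(n) = 1
P(0) × (1.0000 + 0.4359 + 0.05301 + 0.1442 + 0.09156) = 1
P(0) × 1.7247 = 1
P(0) = 1/1.7247 = 0.5798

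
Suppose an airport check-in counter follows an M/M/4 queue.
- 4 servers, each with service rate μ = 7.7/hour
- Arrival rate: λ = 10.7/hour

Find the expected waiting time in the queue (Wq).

Traffic intensity: ρ = λ/(cμ) = 10.7/(4×7.7) = 0.3474
Since ρ = 0.3474 < 1, system is stable.
Offered load a = λ/μ = cρ = 10.7/7.7 = 1.3896
P₀ = [ Σₙ₌₀^3 aⁿ/n! + a^4/(4!(1-ρ)) ]⁻¹
Σ = a^0/0! + a^1/1! + a^2/2! + a^3/3! = 1.0000 + 1.3896 + 0.9655 + 0.4472 = 3.8023
a^4/(4!(1-ρ)) = 3.7288/(24 × 0.6526) = 0.2381
P₀ = 1/(3.8023 + 0.2381) = 0.2475
Lq = P₀·a^4·ρ / (4!(1-ρ)²) = 0.2475 × 3.7288 × 0.3474 / (24 × 0.4259) = 0.03137
Wq = Lq/λ = 0.03137/10.7 = 0.002932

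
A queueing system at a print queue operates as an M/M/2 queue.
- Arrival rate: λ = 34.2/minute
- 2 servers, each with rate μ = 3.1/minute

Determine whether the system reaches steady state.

Stability requires ρ = λ/(cμ) < 1
ρ = 34.2/(2 × 3.1) = 34.2/6.20 = 5.5161
Since 5.5161 ≥ 1, the system is UNSTABLE.
Need c > λ/μ = 34.2/3.1 = 11.03.
Minimum servers needed: c = 12.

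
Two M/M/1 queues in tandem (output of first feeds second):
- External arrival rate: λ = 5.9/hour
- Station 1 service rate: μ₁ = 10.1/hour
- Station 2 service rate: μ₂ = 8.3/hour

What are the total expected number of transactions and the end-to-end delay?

By Jackson's theorem, each station behaves as independent M/M/1.
Station 1: ρ₁ = 5.9/10.1 = 0.5842, L₁ = ρ₁/(1-ρ₁) = λ/(μ₁-λ) = 5.9/4.20 = 1.4048
Station 2: ρ₂ = 5.9/8.3 = 0.7108, L₂ = ρ₂/(1-ρ₂) = λ/(μ₂-λ) = 5.9/2.40 = 2.4583
Total: L = L₁ + L₂ = 1.4048 + 2.4583 = 3.8631
W = L/λ = 3.8631/5.9 = 0.6548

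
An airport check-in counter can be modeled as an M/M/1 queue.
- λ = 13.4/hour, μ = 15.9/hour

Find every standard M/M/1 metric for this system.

Step 1: ρ = λ/μ = 13.4/15.9 = 0.8428
Step 2: L = λ/(μ-λ) = 13.4/2.50 = 5.3600
Step 3: Lq = λ²/(μ(μ-λ)) = 179.56/(15.9×2.50) = 4.5172
Step 4: W = 1/(μ-λ) = 1/2.50 = 0.4000
Step 5: Wq = λ/(μ(μ-λ)) = 13.4/(15.9×2.50) = 0.3371
Step 6: P(0) = 1-ρ = 0.1572
Verify: L = λW = 13.4×0.4000 = 5.3600 ✔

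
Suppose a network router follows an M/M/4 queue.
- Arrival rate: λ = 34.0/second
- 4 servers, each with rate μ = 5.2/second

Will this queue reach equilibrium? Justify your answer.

Stability requires ρ = λ/(cμ) < 1
ρ = 34.0/(4 × 5.2) = 34.0/20.80 = 1.6346
Since 1.6346 ≥ 1, the system is UNSTABLE.
Need c > λ/μ = 34.0/5.2 = 6.54.
Minimum servers needed: c = 7.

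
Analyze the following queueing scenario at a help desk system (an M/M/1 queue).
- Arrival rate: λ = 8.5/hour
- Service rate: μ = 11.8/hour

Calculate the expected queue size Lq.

ρ = λ/μ = 8.5/11.8 = 0.7203
For M/M/1: Lq = λ²/(μ(μ-λ))
Lq = 72.25/(11.8 × 3.30)
Lq = 1.8554 tickets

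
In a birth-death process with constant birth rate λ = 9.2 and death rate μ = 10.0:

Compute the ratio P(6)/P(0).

For constant rates: P(n)/P(0) = (λ/μ)^n
P(6)/P(0) = (9.2/10.0)^6 = 0.9200^6 = 0.6064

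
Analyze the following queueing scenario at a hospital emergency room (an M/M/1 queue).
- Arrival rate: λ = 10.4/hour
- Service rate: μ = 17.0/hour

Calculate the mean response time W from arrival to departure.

First, compute utilization: ρ = λ/μ = 10.4/17.0 = 0.6118
For M/M/1: W = 1/(μ-λ)
W = 1/(17.0-10.4) = 1/6.60
W = 0.1515 hours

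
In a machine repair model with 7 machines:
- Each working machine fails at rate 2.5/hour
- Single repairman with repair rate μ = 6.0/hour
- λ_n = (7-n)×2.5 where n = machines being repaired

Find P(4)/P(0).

P(4)/P(0) = ∏_{i=0}^{4-1} λ_i/μ_{i+1}
= (7-0)×2.5/6.0 × (7-1)×2.5/6.0 × (7-2)×2.5/6.0 × (7-3)×2.5/6.0
= 25.3183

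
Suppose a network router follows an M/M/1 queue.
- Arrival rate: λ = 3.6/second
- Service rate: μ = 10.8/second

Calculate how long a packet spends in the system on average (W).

First, compute utilization: ρ = λ/μ = 3.6/10.8 = 0.3333
For M/M/1: W = 1/(μ-λ)
W = 1/(10.8-3.6) = 1/7.20
W = 0.1389 seconds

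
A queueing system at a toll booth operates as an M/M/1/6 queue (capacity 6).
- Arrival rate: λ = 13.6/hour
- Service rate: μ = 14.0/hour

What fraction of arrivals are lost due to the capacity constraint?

ρ = λ/μ = 13.6/14.0 = 0.97143
P₀ = (1-ρ)/(1-ρ^(K+1)) = (1-0.97143)/(1-0.97143^7) = 0.02857/0.1836 = 0.1556
P_K = P₀×ρ^K = 0.15557 × 0.97143^6 = 0.15557 × 0.84037 = 0.1307
Blocking probability = 13.07%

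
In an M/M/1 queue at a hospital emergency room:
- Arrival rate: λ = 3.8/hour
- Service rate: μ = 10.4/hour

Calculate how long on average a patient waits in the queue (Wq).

First, compute utilization: ρ = λ/μ = 3.8/10.4 = 0.3654
For M/M/1: Wq = λ/(μ(μ-λ))
Wq = 3.8/(10.4 × (10.4-3.8))
Wq = 3.8/(10.4 × 6.60)
Wq = 0.05536 hours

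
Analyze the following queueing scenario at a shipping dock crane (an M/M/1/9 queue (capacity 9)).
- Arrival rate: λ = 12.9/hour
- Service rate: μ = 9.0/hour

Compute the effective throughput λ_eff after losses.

ρ = λ/μ = 12.9/9.0 = 1.43333
P₀ = (1-ρ)/(1-ρ^(K+1)) = (1-1.43333)/(1-1.43333^10) = -0.4333/-35.5984 = 0.01217
P_K = P₀×ρ^K = 0.012173 × 1.43333^9 = 0.012173 × 25.5338 = 0.3108
λ_eff = λ(1-P_K) = 12.9 × (1 - 0.31082) = 12.9 × 0.68918 = 8.8904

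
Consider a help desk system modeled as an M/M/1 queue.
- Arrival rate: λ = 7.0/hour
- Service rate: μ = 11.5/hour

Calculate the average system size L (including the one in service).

ρ = λ/μ = 7.0/11.5 = 0.6087
For M/M/1: L = λ/(μ-λ)
L = 7.0/(11.5-7.0) = 7.0/4.50
L = 1.5556 tickets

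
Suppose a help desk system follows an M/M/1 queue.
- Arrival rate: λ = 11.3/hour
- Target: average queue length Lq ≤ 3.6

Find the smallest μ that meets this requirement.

For M/M/1: Lq = λ²/(μ(μ-λ))
Need Lq ≤ 3.6, i.e. μ(μ-λ) ≥ λ²/3.6
μ² - 11.3μ - 127.69/3.6 ≥ 0  →  μ² - 11.3μ - 35.46944 ≥ 0
Quadratic formula (positive root): μ = [λ + √(λ² + 4×35.46944)]/2
Discriminant: 127.69 + 4×35.46944 = 269.5678, √269.5678 = 16.4185
μ ≥ (11.3 + 16.4185)/2 = 13.8593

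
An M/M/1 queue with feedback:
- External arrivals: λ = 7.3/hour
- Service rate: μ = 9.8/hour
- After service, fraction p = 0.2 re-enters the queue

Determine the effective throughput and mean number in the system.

Effective arrival rate: λ_eff = λ/(1-p) = 7.3/(1-0.2) = 7.3/0.80 = 9.1250
ρ = λ_eff/μ = 9.1250/9.8 = 0.9311224
L = ρ/(1-ρ) = 0.9311224/(1-0.9311224) = 13.5185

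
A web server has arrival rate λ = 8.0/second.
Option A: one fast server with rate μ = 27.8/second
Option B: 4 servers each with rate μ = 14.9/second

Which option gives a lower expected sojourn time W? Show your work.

Option A: single server μ = 27.8 (M/M/1)
  ρ_A = 8.0/27.8 = 0.2878
  W_A = 1/(μ-λ) = 1/(27.8-8.0) = 1/19.80 = 0.05051

Option B: 4 servers μ = 14.9 (M/M/4)
  ρ_B = λ/(cμ) = 8.0/(4×14.9) = 0.1342
  Offered load a = λ/μ = cρ = 8.0/14.9 = 0.5369
  P₀ = [ Σₙ₌₀^3 aⁿ/n! + a^4/(4!(1-ρ)) ]⁻¹
  Σ = a^0/0! + a^1/1! + a^2/2! + a^3/3! = 1.0000 + 0.5369 + 0.1441 + 0.02580 = 1.7068
  a^4/(4!(1-ρ)) = 0.08310/(24 × 0.8658) = 0.003999
  P₀ = 1/(1.7068 + 0.003999) = 0.5845
  Lq = P₀·a^4·ρ / (4!(1-ρ)²) = 0.58451 × 0.083103 × 0.13423 / (24 × 0.74956) = 0.0003624
  Wq_B = Lq/λ = 0.0003624/8.0 = 0.00004530
  W_B = Wq_B + 1/μ = 0.00004530 + 0.06711 = 0.06716

Since W_A = 0.05051 < W_B = 0.06716, Option A (single fast server) has the shorter time in system.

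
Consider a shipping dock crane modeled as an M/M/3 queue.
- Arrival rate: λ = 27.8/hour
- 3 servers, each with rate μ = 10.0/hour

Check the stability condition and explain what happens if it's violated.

Stability requires ρ = λ/(cμ) < 1
ρ = 27.8/(3 × 10.0) = 27.8/30.00 = 0.9267
Since 0.9267 < 1, the system is STABLE.
The servers are busy 92.67% of the time.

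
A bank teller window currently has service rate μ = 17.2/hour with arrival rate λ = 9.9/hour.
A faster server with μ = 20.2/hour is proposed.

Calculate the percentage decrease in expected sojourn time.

System 1: ρ₁ = 9.9/17.2 = 0.5756, W₁ = 1/(17.2-9.9) = 0.1370
System 2: ρ₂ = 9.9/20.2 = 0.4901, W₂ = 1/(20.2-9.9) = 0.09709
Improvement: (W₁-W₂)/W₁ = (0.1370-0.09709)/0.1370 = 29.13%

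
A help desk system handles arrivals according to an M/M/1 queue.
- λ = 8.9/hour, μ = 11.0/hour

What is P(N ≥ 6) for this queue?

ρ = λ/μ = 8.9/11.0 = 0.80909
P(N ≥ n) = ρⁿ
P(N ≥ 6) = 0.80909^6
P(N ≥ 6) = 0.2805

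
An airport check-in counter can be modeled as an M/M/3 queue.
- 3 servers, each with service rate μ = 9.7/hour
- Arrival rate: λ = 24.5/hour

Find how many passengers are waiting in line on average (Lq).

Traffic intensity: ρ = λ/(cμ) = 24.5/(3×9.7) = 0.8419
Since ρ = 0.8419 < 1, system is stable.
Offered load a = λ/μ = cρ = 24.5/9.7 = 2.5258
P₀ = [ Σₙ₌₀^2 aⁿ/n! + a^3/(3!(1-ρ)) ]⁻¹
Σ = a^0/0! + a^1/1! + a^2/2! = 1.00000 + 2.52577 + 3.18977 = 6.7155
a^3/(3!(1-ρ)) = 16.11325/(6 × 0.1580756) = 16.9890
P₀ = 1/(6.7155 + 16.9890) = 0.04219
Lq = P₀·a^3·ρ / (3!(1-ρ)²) = 0.0421861 × 16.1132 × 0.841924 / (6 × 0.0249879) = 3.8172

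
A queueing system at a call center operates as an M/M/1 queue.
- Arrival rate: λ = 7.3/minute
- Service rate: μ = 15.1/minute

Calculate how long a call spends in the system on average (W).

First, compute utilization: ρ = λ/μ = 7.3/15.1 = 0.4834
For M/M/1: W = 1/(μ-λ)
W = 1/(15.1-7.3) = 1/7.80
W = 0.1282 minutes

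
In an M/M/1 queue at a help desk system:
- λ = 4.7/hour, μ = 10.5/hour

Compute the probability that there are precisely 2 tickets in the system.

ρ = λ/μ = 4.7/10.5 = 0.4476
P(n) = (1-ρ)ρⁿ
P(2) = (1-0.4476) × 0.4476^2
P(2) = 0.55240 × 0.20035
P(2) = 0.1107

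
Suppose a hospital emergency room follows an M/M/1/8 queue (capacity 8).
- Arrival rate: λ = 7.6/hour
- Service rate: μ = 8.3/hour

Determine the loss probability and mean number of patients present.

ρ = λ/μ = 7.6/8.3 = 0.915663
P₀ = (1-ρ)/(1-ρ^(K+1)) = (1-0.915663)/(1-0.915663^9) = 0.08434/0.5475 = 0.1540
P_K = P₀×ρ^K = 0.15404 × 0.915663^8 = 0.15404 × 0.49418 = 0.07612
Blocking probability P_8 = 0.07612 (7.61%)
L = ρ[1 - (K+1)ρ^K + Kρ^(K+1)] / [(1-ρ)(1-ρ^(K+1))]
L = 0.915663 × (1 - 9×0.4941802 + 8×0.4525025) / ((1 - 0.915663) × (1 - 0.4525025)) = 3.4188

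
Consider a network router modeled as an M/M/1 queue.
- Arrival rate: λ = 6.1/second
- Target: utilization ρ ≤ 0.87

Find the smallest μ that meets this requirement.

ρ = λ/μ, so μ = λ/ρ
μ ≥ 6.1/0.87 = 7.0115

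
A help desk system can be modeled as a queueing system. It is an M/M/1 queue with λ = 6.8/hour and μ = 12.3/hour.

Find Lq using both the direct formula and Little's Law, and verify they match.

Method 1 (direct): Lq = λ²/(μ(μ-λ)) = 46.24/(12.3 × 5.50) = 0.6835

Method 2 (Little's Law):
W = 1/(μ-λ) = 1/5.50 = 0.18182
Wq = W - 1/μ = 0.18182 - 0.081301 = 0.10052
Lq = λWq = 6.8 × 0.10052 = 0.6835 ✔ (matches Method 1)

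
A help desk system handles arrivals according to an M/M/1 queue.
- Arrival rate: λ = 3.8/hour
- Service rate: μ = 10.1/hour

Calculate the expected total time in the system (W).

First, compute utilization: ρ = λ/μ = 3.8/10.1 = 0.3762
For M/M/1: W = 1/(μ-λ)
W = 1/(10.1-3.8) = 1/6.30
W = 0.1587 hours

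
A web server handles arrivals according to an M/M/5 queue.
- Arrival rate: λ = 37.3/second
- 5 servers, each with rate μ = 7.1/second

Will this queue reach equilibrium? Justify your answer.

Stability requires ρ = λ/(cμ) < 1
ρ = 37.3/(5 × 7.1) = 37.3/35.50 = 1.0507
Since 1.0507 ≥ 1, the system is UNSTABLE.
Need c > λ/μ = 37.3/7.1 = 5.25.
Minimum servers needed: c = 6.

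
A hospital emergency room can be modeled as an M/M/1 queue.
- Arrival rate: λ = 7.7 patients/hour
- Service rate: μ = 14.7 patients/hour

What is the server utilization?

Server utilization: ρ = λ/μ
ρ = 7.7/14.7 = 0.5238
The server is busy 52.38% of the time.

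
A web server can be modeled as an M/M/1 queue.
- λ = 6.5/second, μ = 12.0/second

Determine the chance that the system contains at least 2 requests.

ρ = λ/μ = 6.5/12.0 = 0.5417
P(N ≥ n) = ρⁿ
P(N ≥ 2) = 0.5417^2
P(N ≥ 2) = 0.2934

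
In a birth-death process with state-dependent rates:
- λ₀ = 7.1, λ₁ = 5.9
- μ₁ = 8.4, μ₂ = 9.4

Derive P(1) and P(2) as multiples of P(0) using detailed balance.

Balance equations:
State 0: λ₀P₀ = μ₁P₁ → P₁ = (λ₀/μ₁)P₀ = (7.1/8.4)P₀ = 0.8452P₀
State 1: P₂ = (λ₀λ₁)/(μ₁μ₂)P₀ = (7.1×5.9)/(8.4×9.4)P₀ = 0.5305P₀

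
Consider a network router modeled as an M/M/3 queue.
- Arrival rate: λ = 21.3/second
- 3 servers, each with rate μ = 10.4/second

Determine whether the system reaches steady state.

Stability requires ρ = λ/(cμ) < 1
ρ = 21.3/(3 × 10.4) = 21.3/31.20 = 0.6827
Since 0.6827 < 1, the system is STABLE.
The servers are busy 68.27% of the time.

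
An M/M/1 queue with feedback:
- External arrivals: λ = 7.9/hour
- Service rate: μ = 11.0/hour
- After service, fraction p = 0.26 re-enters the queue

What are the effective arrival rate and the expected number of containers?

Effective arrival rate: λ_eff = λ/(1-p) = 7.9/(1-0.26) = 7.9/0.74 = 10.67568
ρ = λ_eff/μ = 10.67568/11.0 = 0.970516
L = ρ/(1-ρ) = 0.970516/(1-0.970516) = 32.9167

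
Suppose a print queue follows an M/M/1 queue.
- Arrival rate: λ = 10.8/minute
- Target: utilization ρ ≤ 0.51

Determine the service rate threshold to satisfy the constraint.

ρ = λ/μ, so μ = λ/ρ
μ ≥ 10.8/0.51 = 21.1765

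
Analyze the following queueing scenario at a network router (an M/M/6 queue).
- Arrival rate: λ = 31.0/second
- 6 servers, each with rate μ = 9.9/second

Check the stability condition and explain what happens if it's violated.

Stability requires ρ = λ/(cμ) < 1
ρ = 31.0/(6 × 9.9) = 31.0/59.40 = 0.5219
Since 0.5219 < 1, the system is STABLE.
The servers are busy 52.19% of the time.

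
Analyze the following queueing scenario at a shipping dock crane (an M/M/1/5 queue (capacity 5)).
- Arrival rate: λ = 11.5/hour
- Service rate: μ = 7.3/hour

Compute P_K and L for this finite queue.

ρ = λ/μ = 11.5/7.3 = 1.5753
P₀ = (1-ρ)/(1-ρ^(K+1)) = (1-1.5753)/(1-1.5753^6) = -0.5753/-14.2820 = 0.04028
P_K = P₀×ρ^K = 0.04028 × 1.5753^5 = 0.04028 × 9.7010 = 0.3908
Blocking probability P_5 = 0.3908 (39.08%)
L = ρ[1 - (K+1)ρ^K + Kρ^(K+1)] / [(1-ρ)(1-ρ^(K+1))]
L = 1.5753 × (1 - 6×9.7010 + 5×15.2820) / ((1 - 1.5753) × (1 - 15.2820)) = 3.6819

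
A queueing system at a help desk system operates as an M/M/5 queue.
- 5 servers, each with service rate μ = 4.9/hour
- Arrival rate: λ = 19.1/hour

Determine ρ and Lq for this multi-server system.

Traffic intensity: ρ = λ/(cμ) = 19.1/(5×4.9) = 0.7796
Since ρ = 0.7796 < 1, system is stable.
Offered load a = λ/μ = cρ = 19.1/4.9 = 3.8980
P₀ = [ Σₙ₌₀^4 aⁿ/n! + a^5/(5!(1-ρ)) ]⁻¹
Σ = a^0/0! + a^1/1! + a^2/2! + a^3/3! + a^4/4! = 1.0000 + 3.8980 + 7.5970 + 9.8710 + 9.6192 = 31.9852
a^5/(5!(1-ρ)) = 899.8838/(120 × 0.220408) = 34.0234
P₀ = 1/(31.9852 + 34.0234) = 0.01515
Lq = P₀·a^5·ρ / (5!(1-ρ)²) = 0.0151496 × 899.8838 × 0.779592 / (120 × 0.0485798) = 1.8231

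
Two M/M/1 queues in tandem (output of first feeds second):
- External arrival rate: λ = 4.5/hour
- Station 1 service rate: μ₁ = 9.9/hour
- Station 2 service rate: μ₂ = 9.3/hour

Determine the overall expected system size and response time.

By Jackson's theorem, each station behaves as independent M/M/1.
Station 1: ρ₁ = 4.5/9.9 = 0.4545, L₁ = ρ₁/(1-ρ₁) = λ/(μ₁-λ) = 4.5/5.40 = 0.8333
Station 2: ρ₂ = 4.5/9.3 = 0.4839, L₂ = ρ₂/(1-ρ₂) = λ/(μ₂-λ) = 4.5/4.80 = 0.9375
Total: L = L₁ + L₂ = 0.8333 + 0.9375 = 1.7708
W = L/λ = 1.7708/4.5 = 0.3935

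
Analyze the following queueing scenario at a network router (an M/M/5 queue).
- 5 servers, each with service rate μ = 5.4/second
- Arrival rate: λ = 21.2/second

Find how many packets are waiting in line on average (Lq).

Traffic intensity: ρ = λ/(cμ) = 21.2/(5×5.4) = 0.7852
Since ρ = 0.7852 < 1, system is stable.
Offered load a = λ/μ = cρ = 21.2/5.4 = 3.9259
P₀ = [ Σₙ₌₀^4 aⁿ/n! + a^5/(5!(1-ρ)) ]⁻¹
Σ = a^0/0! + a^1/1! + a^2/2! + a^3/3! + a^4/4! = 1.00000 + 3.92593 + 7.70645 + 10.0850 + 9.89822 = 32.6156
a^5/(5!(1-ρ)) = 932.6324/(120 × 0.214815) = 36.1797
P₀ = 1/(32.6156 + 36.1797) = 0.01454
Lq = P₀·a^5·ρ / (5!(1-ρ)²) = 0.014536 × 932.6324 × 0.78519 / (120 × 0.046145) = 1.9223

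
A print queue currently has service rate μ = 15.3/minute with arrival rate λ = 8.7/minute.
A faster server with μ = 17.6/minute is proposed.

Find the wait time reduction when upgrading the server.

System 1: ρ₁ = 8.7/15.3 = 0.5686, W₁ = 1/(15.3-8.7) = 0.15152
System 2: ρ₂ = 8.7/17.6 = 0.4943, W₂ = 1/(17.6-8.7) = 0.11236
Improvement: (W₁-W₂)/W₁ = (0.15152-0.11236)/0.15152 = 25.84%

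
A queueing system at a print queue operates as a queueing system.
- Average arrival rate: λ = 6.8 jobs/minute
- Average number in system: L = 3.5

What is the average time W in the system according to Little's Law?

Little's Law: L = λW, so W = L/λ
W = 3.5/6.8 = 0.5147 minutes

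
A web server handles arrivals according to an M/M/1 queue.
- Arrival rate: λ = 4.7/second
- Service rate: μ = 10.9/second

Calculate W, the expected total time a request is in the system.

First, compute utilization: ρ = λ/μ = 4.7/10.9 = 0.4312
For M/M/1: W = 1/(μ-λ)
W = 1/(10.9-4.7) = 1/6.20
W = 0.1613 seconds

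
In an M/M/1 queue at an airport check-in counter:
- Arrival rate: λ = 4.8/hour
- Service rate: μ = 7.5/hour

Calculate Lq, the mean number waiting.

ρ = λ/μ = 4.8/7.5 = 0.6400
For M/M/1: Lq = λ²/(μ(μ-λ))
Lq = 23.04/(7.5 × 2.70)
Lq = 1.1378 passengers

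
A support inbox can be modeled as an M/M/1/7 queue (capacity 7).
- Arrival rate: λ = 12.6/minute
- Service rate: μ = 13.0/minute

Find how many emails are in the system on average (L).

ρ = λ/μ = 12.6/13.0 = 0.96923
P₀ = (1-ρ)/(1-ρ^(K+1)) = (1-0.96923)/(1-0.96923^8) = 0.03077/0.2212 = 0.1391
P_K = P₀×ρ^K = 0.1391 × 0.96923^7 = 0.1391 × 0.8035 = 0.1118
L = ρ[1 - (K+1)ρ^K + Kρ^(K+1)] / [(1-ρ)(1-ρ^(K+1))]
L = 0.96923 × (1 - 8×0.8035038 + 7×0.7787800) / ((1 - 0.96923) × (1 - 0.7787800)) = 3.3361 emails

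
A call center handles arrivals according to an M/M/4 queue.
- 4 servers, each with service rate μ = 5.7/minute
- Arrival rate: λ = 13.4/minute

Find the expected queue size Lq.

Traffic intensity: ρ = λ/(cμ) = 13.4/(4×5.7) = 0.5877
Since ρ = 0.5877 < 1, system is stable.
Offered load a = λ/μ = cρ = 13.4/5.7 = 2.3509
P₀ = [ Σₙ₌₀^3 aⁿ/n! + a^4/(4!(1-ρ)) ]⁻¹
Σ = a^0/0! + a^1/1! + a^2/2! + a^3/3! = 1.0000 + 2.3509 + 2.7633 + 2.1654 = 8.2796
a^4/(4!(1-ρ)) = 30.543568/(24 × 0.41228070) = 3.0868
P₀ = 1/(8.2796 + 3.0868) = 0.08798
Lq = P₀·a^4·ρ / (4!(1-ρ)²) = 0.08798 × 30.5436 × 0.5877 / (24 × 0.1700) = 0.3871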